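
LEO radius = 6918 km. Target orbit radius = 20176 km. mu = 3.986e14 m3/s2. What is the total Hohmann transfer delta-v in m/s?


V1 = sqrt(mu/r1) = 7590.64 m/s
dV1 = V1*(sqrt(2*r2/(r1+r2)) - 1) = 1672.84 m/s
V2 = sqrt(mu/r2) = 4444.79 m/s
dV2 = V2*(1 - sqrt(2*r1/(r1+r2))) = 1268.5 m/s
Total dV = 2941 m/s

2941 m/s


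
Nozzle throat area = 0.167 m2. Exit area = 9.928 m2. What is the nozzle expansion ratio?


AR = 9.928 / 0.167 = 59.4

59.4


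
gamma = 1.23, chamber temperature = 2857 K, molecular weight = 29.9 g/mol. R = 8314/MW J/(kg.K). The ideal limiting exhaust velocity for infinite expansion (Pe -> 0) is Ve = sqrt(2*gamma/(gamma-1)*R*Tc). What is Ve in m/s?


R = 8314 / 29.9 = 278.06 J/(kg.K)
Ve = sqrt(2 * 1.23 / (1.23 - 1) * 278.06 * 2857) = 2915 m/s

2915 m/s


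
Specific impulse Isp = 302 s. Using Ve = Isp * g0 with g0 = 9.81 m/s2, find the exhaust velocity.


Ve = Isp * g0 = 302 * 9.81 = 2962.6 m/s

2962.6 m/s


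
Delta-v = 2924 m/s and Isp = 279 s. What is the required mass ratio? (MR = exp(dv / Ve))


Ve = 279 * 9.81 = 2736.99 m/s
MR = exp(2924 / 2736.99) = 2.911

2.911


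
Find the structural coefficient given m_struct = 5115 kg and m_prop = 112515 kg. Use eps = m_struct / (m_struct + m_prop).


eps = 5115 / (5115 + 112515) = 0.0435

0.0435


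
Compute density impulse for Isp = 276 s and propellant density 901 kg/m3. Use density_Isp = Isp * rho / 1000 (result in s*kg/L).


rho*Isp = 276 * 901 / 1000 = 249 s*kg/L

249 s*kg/L


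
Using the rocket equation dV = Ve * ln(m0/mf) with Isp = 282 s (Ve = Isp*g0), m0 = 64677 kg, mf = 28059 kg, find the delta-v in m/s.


Ve = 282 * 9.81 = 2766.42 m/s
dV = 2766.42 * ln(64677/28059) = 2310 m/s

2310 m/s


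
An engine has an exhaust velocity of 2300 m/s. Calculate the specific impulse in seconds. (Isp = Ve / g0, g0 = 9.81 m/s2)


Isp = Ve / g0 = 2300 / 9.81 = 234.5 s

234.5 s


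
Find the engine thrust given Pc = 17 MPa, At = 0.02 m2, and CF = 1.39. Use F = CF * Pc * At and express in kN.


F = 1.39 * 17e6 * 0.02 = 472600.0 N = 472.6 kN

472.6 kN


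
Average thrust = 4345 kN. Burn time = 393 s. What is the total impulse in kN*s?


It = 4345 * 393 = 1707585 kN*s

1707585 kN*s


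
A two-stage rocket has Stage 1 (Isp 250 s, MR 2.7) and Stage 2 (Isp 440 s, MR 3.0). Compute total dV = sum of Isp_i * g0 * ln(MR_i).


dV1 = 250 * 9.81 * ln(2.7) = 2435.9 m/s
dV2 = 440 * 9.81 * ln(3.0) = 4742.1 m/s
Total dV = 2435.9 + 4742.1 = 7178.0 m/s ~ 7178 m/s

7178 m/s


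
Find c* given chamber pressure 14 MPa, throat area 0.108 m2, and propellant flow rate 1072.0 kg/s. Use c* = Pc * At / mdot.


c* = 14e6 * 0.108 / 1072.0 = 1410 m/s

1410 m/s


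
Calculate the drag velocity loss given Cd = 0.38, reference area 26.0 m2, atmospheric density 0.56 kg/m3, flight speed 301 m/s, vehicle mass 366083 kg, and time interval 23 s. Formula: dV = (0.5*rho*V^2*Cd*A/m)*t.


D = 0.5 * 0.56 * 301^2 * 0.38 * 26.0 = 250638.61 N
a = 250638.61 / 366083 = 0.6846 m/s2
dV = 0.6846 * 23 = 15.7 m/s

15.7 m/s


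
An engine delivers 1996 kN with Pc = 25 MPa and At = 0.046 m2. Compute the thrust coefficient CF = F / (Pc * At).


CF = 1996000 / (25e6 * 0.046) = 1.74

1.74


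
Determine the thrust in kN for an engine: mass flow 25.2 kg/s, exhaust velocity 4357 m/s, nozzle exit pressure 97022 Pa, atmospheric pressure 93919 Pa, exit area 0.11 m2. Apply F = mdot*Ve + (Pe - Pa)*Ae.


F = 25.2 * 4357 + (97022 - 93919) * 0.11 = 110138.0 N = 110.1 kN

110.1 kN


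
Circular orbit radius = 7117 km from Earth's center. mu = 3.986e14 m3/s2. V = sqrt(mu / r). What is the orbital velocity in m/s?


V = sqrt(3.986e14 / 7117000) = 7484 m/s

7484 m/s


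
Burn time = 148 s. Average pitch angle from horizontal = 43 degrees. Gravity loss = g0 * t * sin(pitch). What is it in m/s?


GL = 9.81 * 148 * sin(43 deg) = 990 m/s

990 m/s


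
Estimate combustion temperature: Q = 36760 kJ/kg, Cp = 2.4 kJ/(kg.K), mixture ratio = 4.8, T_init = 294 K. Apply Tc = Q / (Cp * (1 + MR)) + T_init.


Tc = 36760 / (2.4 * (1 + 4.8)) + 294 = 2935 K

2935 K


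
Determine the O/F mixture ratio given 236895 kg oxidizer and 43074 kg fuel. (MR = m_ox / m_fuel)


MR = 236895 / 43074 = 5.5

5.5


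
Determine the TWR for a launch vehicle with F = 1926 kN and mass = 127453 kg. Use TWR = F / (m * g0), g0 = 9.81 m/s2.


TWR = 1926000 / (127453 * 9.81) = 1.54

1.54


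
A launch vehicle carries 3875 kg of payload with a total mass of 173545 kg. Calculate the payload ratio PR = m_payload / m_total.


PR = 3875 / 173545 = 0.0223

0.0223


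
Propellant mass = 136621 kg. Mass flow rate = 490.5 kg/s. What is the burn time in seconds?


tb = 136621 / 490.5 = 278.5 s

278.5 s


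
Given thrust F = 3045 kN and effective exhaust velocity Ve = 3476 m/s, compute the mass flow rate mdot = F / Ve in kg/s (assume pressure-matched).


mdot = F / Ve = 3045000 / 3476 = 876.0 kg/s

876.0 kg/s


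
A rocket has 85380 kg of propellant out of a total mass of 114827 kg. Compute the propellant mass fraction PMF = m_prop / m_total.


PMF = 85380 / 114827 = 0.744

0.744


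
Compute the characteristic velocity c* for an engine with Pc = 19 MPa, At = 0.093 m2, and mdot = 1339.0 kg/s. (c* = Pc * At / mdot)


c* = 19e6 * 0.093 / 1339.0 = 1320 m/s

1320 m/s


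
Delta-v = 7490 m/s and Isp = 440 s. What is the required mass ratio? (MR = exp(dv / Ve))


Ve = 440 * 9.81 = 4316.4 m/s
MR = exp(7490 / 4316.4) = 5.67

5.67


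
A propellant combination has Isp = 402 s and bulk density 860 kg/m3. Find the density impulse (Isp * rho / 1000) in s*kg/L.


rho*Isp = 402 * 860 / 1000 = 346 s*kg/L

346 s*kg/L


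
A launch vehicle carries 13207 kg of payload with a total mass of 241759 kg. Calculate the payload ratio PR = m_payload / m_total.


PR = 13207 / 241759 = 0.0546

0.0546


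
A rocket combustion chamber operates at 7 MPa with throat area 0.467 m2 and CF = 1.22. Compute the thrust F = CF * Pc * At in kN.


F = 1.22 * 7e6 * 0.467 = 3.9882e+06 N = 3988.2 kN

3988.2 kN


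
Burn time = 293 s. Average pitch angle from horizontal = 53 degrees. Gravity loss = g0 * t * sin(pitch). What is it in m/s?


GL = 9.81 * 293 * sin(53 deg) = 2296 m/s

2296 m/s


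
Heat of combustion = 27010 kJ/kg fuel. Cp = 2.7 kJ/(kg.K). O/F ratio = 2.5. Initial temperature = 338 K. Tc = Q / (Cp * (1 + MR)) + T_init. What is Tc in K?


Tc = 27010 / (2.7 * (1 + 2.5)) + 338 = 3196 K

3196 K


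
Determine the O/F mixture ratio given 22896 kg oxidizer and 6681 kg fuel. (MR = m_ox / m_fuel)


MR = 22896 / 6681 = 3.43

3.43


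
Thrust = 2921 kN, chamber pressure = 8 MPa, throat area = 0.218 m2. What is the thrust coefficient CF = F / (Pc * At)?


CF = 2921000 / (8e6 * 0.218) = 1.67

1.67


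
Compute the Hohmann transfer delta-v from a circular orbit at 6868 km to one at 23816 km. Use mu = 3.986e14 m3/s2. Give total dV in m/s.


V1 = sqrt(mu/r1) = 7618.22 m/s
dV1 = V1*(sqrt(2*r2/(r1+r2)) - 1) = 1873.54 m/s
V2 = sqrt(mu/r2) = 4091.04 m/s
dV2 = V2*(1 - sqrt(2*r1/(r1+r2))) = 1353.83 m/s
Total dV = 3227 m/s

3227 m/s


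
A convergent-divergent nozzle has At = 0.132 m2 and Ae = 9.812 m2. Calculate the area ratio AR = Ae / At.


AR = 9.812 / 0.132 = 74.3

74.3


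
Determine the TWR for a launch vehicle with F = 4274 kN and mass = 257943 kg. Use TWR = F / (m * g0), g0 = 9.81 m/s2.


TWR = 4274000 / (257943 * 9.81) = 1.69

1.69


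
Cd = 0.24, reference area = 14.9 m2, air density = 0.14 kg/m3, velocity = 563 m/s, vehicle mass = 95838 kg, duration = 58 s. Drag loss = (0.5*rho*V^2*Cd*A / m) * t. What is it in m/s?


D = 0.5 * 0.14 * 563^2 * 0.24 * 14.9 = 79343.68 N
a = 79343.68 / 95838 = 0.8279 m/s2
dV = 0.8279 * 58 = 48.0 m/s

48.0 m/s


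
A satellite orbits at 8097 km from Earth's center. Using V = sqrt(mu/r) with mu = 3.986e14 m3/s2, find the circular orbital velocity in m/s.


V = sqrt(3.986e14 / 8097000) = 7016 m/s

7016 m/s


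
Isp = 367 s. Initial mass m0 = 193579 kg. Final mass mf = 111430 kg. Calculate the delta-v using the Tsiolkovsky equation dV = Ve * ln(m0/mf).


Ve = 367 * 9.81 = 3600.27 m/s
dV = 3600.27 * ln(193579/111430) = 1988 m/s

1988 m/s


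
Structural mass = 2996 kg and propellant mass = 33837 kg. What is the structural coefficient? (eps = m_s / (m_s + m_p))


eps = 2996 / (2996 + 33837) = 0.0813

0.0813


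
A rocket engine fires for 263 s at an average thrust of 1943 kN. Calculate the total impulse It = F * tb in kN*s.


It = 1943 * 263 = 511009 kN*s

511009 kN*s


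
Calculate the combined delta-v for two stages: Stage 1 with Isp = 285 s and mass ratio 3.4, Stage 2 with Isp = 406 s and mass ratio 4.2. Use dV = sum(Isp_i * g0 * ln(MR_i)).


dV1 = 285 * 9.81 * ln(3.4) = 3421.5 m/s
dV2 = 406 * 9.81 * ln(4.2) = 5715.7 m/s
Total dV = 3421.5 + 5715.7 = 9137.2 m/s ~ 9137 m/s

9137 m/s


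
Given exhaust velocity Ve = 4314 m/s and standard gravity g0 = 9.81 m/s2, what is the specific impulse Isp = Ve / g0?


Isp = Ve / g0 = 4314 / 9.81 = 439.8 s

439.8 s


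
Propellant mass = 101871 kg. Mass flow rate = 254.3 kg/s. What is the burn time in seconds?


tb = 101871 / 254.3 = 400.6 s

400.6 s


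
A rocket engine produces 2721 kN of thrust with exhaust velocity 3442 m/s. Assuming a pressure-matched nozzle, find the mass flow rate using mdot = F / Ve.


mdot = F / Ve = 2721000 / 3442 = 790.5 kg/s

790.5 kg/s


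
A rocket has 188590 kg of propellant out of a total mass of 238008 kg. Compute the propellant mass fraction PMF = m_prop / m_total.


PMF = 188590 / 238008 = 0.792

0.792


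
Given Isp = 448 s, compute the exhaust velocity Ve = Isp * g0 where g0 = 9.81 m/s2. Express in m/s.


Ve = Isp * g0 = 448 * 9.81 = 4394.9 m/s

4394.9 m/s


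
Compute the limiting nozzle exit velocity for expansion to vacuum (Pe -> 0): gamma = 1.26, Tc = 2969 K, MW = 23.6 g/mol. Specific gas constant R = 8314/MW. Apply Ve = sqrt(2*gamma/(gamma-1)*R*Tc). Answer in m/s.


R = 8314 / 23.6 = 352.29 J/(kg.K)
Ve = sqrt(2 * 1.26 / (1.26 - 1) * 352.29 * 2969) = 3184 m/s

3184 m/s


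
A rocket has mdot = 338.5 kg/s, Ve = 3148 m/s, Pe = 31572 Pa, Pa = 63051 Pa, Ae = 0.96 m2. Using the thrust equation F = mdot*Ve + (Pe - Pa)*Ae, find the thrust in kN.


F = 338.5 * 3148 + (31572 - 63051) * 0.96 = 1.0354e+06 N = 1035.4 kN

1035.4 kN


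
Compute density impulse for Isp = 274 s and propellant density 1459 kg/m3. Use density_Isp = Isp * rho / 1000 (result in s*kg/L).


rho*Isp = 274 * 1459 / 1000 = 400 s*kg/L

400 s*kg/L


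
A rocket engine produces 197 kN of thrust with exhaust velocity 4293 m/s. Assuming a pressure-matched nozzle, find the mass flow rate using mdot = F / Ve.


mdot = F / Ve = 197000 / 4293 = 45.9 kg/s

45.9 kg/s


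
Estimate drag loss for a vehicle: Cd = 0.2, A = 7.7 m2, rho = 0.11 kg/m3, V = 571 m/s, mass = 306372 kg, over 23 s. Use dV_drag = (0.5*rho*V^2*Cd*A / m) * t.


D = 0.5 * 0.11 * 571^2 * 0.2 * 7.7 = 27615.67 N
a = 27615.67 / 306372 = 0.0901 m/s2
dV = 0.0901 * 23 = 2.1 m/s

2.1 m/s


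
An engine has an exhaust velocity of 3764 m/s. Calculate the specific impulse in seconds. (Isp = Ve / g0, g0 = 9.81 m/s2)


Isp = Ve / g0 = 3764 / 9.81 = 383.7 s

383.7 s


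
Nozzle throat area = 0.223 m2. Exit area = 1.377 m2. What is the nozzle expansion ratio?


AR = 1.377 / 0.223 = 6.2

6.2


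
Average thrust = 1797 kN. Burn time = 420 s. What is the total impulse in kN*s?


It = 1797 * 420 = 754740 kN*s

754740 kN*s


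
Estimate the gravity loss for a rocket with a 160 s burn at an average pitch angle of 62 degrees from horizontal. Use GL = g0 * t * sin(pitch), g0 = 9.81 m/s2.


GL = 9.81 * 160 * sin(62 deg) = 1386 m/s

1386 m/s


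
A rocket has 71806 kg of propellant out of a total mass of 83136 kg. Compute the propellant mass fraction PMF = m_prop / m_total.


PMF = 71806 / 83136 = 0.864

0.864


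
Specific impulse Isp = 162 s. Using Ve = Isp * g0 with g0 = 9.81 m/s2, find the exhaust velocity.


Ve = Isp * g0 = 162 * 9.81 = 1589.2 m/s

1589.2 m/s


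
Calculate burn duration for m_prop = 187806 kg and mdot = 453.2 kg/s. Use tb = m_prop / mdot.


tb = 187806 / 453.2 = 414.4 s

414.4 s


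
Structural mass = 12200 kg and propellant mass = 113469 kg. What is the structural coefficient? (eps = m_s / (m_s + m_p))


eps = 12200 / (12200 + 113469) = 0.0971

0.0971


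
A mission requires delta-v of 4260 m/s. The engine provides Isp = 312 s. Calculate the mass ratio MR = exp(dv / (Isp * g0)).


Ve = 312 * 9.81 = 3060.72 m/s
MR = exp(4260 / 3060.72) = 4.022

4.022


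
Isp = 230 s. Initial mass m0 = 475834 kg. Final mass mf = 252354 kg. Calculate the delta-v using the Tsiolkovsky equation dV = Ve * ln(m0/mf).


Ve = 230 * 9.81 = 2256.3 m/s
dV = 2256.3 * ln(475834/252354) = 1431 m/s

1431 m/s


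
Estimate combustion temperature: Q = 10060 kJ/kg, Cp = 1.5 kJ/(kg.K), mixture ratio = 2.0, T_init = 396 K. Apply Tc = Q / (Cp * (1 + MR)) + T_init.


Tc = 10060 / (1.5 * (1 + 2.0)) + 396 = 2632 K

2632 K


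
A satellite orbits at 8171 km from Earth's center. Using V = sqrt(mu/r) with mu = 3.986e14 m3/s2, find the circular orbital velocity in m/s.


V = sqrt(3.986e14 / 8171000) = 6984 m/s

6984 m/s


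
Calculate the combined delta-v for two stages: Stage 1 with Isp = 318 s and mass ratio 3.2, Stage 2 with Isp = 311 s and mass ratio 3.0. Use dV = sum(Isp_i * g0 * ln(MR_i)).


dV1 = 318 * 9.81 * ln(3.2) = 3628.5 m/s
dV2 = 311 * 9.81 * ln(3.0) = 3351.8 m/s
Total dV = 3628.5 + 3351.8 = 6980.3 m/s ~ 6980 m/s

6980 m/s


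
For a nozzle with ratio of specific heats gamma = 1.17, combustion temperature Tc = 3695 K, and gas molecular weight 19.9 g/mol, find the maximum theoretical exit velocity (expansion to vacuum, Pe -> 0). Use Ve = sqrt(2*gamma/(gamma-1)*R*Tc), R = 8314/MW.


R = 8314 / 19.9 = 417.79 J/(kg.K)
Ve = sqrt(2 * 1.17 / (1.17 - 1) * 417.79 * 3695) = 4610 m/s

4610 m/s


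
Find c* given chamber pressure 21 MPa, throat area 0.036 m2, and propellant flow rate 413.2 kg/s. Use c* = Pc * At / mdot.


c* = 21e6 * 0.036 / 413.2 = 1830 m/s

1830 m/s


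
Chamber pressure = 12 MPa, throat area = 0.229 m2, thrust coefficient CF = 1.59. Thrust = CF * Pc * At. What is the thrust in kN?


F = 1.59 * 12e6 * 0.229 = 4.3693e+06 N = 4369.3 kN

4369.3 kN


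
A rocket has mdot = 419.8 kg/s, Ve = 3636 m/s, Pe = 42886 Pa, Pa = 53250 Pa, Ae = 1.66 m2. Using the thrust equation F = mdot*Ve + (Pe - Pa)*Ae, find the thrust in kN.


F = 419.8 * 3636 + (42886 - 53250) * 1.66 = 1.5092e+06 N = 1509.2 kN

1509.2 kN


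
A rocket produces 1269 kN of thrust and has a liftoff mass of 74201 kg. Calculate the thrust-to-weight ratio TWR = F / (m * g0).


TWR = 1269000 / (74201 * 9.81) = 1.74

1.74


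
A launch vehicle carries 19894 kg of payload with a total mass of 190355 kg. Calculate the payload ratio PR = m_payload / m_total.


PR = 19894 / 190355 = 0.1045

0.1045


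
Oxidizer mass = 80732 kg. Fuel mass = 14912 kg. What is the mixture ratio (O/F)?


MR = 80732 / 14912 = 5.41

5.41


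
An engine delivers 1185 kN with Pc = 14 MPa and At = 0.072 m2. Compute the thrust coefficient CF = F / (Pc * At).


CF = 1185000 / (14e6 * 0.072) = 1.18

1.18


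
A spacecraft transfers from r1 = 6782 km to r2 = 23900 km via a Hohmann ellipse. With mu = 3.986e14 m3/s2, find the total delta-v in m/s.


V1 = sqrt(mu/r1) = 7666.37 m/s
dV1 = V1*(sqrt(2*r2/(r1+r2)) - 1) = 1902.53 m/s
V2 = sqrt(mu/r2) = 4083.85 m/s
dV2 = V2*(1 - sqrt(2*r1/(r1+r2))) = 1368.52 m/s
Total dV = 3271 m/s

3271 m/s


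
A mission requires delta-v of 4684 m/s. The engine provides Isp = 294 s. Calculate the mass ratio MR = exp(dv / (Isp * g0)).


Ve = 294 * 9.81 = 2884.14 m/s
MR = exp(4684 / 2884.14) = 5.074

5.074


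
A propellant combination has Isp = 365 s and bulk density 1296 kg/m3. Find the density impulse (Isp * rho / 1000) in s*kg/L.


rho*Isp = 365 * 1296 / 1000 = 473 s*kg/L

473 s*kg/L


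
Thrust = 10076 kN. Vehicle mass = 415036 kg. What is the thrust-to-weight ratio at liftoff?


TWR = 10076000 / (415036 * 9.81) = 2.47

2.47


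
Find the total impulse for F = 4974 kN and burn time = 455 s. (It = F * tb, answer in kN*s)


It = 4974 * 455 = 2263170 kN*s

2263170 kN*s


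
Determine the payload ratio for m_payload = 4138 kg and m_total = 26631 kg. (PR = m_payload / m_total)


PR = 4138 / 26631 = 0.1554

0.1554


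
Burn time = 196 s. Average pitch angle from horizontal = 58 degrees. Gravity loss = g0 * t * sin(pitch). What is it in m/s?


GL = 9.81 * 196 * sin(58 deg) = 1631 m/s

1631 m/s


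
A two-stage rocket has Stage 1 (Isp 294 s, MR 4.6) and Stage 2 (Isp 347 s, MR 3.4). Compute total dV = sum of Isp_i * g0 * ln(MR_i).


dV1 = 294 * 9.81 * ln(4.6) = 4401.4 m/s
dV2 = 347 * 9.81 * ln(3.4) = 4165.8 m/s
Total dV = 4401.4 + 4165.8 = 8567.2 m/s ~ 8567 m/s

8567 m/s


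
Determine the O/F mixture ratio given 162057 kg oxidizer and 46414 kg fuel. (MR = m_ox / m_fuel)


MR = 162057 / 46414 = 3.49

3.49


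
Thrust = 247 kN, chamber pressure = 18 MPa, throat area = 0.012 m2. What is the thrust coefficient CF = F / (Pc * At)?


CF = 247000 / (18e6 * 0.012) = 1.14

1.14


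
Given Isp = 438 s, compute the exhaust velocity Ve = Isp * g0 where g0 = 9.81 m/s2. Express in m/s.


Ve = Isp * g0 = 438 * 9.81 = 4296.8 m/s

4296.8 m/s


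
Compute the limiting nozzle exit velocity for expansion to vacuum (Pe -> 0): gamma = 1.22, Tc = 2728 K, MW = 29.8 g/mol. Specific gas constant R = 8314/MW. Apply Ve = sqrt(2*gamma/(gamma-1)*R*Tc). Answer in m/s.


R = 8314 / 29.8 = 278.99 J/(kg.K)
Ve = sqrt(2 * 1.22 / (1.22 - 1) * 278.99 * 2728) = 2905 m/s

2905 m/s


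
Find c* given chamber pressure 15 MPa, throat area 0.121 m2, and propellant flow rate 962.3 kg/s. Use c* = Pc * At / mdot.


c* = 15e6 * 0.121 / 962.3 = 1886 m/s

1886 m/s


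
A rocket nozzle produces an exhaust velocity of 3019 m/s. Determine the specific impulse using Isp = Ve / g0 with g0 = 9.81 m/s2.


Isp = Ve / g0 = 3019 / 9.81 = 307.7 s

307.7 s


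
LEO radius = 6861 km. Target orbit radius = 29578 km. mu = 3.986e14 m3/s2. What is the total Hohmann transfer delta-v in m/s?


V1 = sqrt(mu/r1) = 7622.11 m/s
dV1 = V1*(sqrt(2*r2/(r1+r2)) - 1) = 2089.5 m/s
V2 = sqrt(mu/r2) = 3671.0 m/s
dV2 = V2*(1 - sqrt(2*r1/(r1+r2))) = 1418.27 m/s
Total dV = 3508 m/s

3508 m/s


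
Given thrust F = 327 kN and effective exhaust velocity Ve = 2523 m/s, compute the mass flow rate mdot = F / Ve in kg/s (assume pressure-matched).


mdot = F / Ve = 327000 / 2523 = 129.6 kg/s

129.6 kg/s


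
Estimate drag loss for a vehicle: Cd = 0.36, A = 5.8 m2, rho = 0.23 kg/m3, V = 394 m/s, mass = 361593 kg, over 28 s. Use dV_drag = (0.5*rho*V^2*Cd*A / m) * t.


D = 0.5 * 0.23 * 394^2 * 0.36 * 5.8 = 37275.27 N
a = 37275.27 / 361593 = 0.1031 m/s2
dV = 0.1031 * 28 = 2.9 m/s

2.9 m/s


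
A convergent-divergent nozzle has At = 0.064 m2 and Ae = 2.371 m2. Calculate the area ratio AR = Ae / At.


AR = 2.371 / 0.064 = 37.0

37.0


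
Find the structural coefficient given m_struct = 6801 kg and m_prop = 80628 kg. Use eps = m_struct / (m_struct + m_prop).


eps = 6801 / (6801 + 80628) = 0.0778

0.0778


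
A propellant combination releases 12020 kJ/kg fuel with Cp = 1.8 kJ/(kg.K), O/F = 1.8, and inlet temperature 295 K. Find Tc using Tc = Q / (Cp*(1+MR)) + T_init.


Tc = 12020 / (1.8 * (1 + 1.8)) + 295 = 2680 K

2680 K


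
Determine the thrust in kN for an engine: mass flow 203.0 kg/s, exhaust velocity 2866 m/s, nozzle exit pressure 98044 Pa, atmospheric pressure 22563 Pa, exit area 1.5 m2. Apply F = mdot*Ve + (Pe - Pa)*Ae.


F = 203.0 * 2866 + (98044 - 22563) * 1.5 = 695020.0 N = 695.0 kN

695.0 kN


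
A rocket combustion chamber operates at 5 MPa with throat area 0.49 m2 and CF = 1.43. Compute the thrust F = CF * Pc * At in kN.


F = 1.43 * 5e6 * 0.49 = 3.5035e+06 N = 3503.5 kN

3503.5 kN


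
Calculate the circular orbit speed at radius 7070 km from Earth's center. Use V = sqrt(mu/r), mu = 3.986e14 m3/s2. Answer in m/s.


V = sqrt(3.986e14 / 7070000) = 7509 m/s

7509 m/s


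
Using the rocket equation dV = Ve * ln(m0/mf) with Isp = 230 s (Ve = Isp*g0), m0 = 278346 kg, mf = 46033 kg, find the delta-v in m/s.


Ve = 230 * 9.81 = 2256.3 m/s
dV = 2256.3 * ln(278346/46033) = 4060 m/s

4060 m/s


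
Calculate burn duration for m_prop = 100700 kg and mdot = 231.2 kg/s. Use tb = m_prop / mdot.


tb = 100700 / 231.2 = 435.6 s

435.6 s


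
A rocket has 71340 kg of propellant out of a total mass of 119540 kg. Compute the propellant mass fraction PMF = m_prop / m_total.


PMF = 71340 / 119540 = 0.597

0.597


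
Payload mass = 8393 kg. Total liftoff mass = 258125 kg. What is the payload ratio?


PR = 8393 / 258125 = 0.0325

0.0325


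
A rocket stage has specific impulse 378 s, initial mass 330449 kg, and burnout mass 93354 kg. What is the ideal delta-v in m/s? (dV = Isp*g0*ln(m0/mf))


Ve = 378 * 9.81 = 3708.18 m/s
dV = 3708.18 * ln(330449/93354) = 4687 m/s

4687 m/s


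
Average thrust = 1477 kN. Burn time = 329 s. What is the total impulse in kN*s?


It = 1477 * 329 = 485933 kN*s

485933 kN*s


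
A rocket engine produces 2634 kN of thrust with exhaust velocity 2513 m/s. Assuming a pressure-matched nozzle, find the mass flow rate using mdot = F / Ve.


mdot = F / Ve = 2634000 / 2513 = 1048.1 kg/s

1048.1 kg/s


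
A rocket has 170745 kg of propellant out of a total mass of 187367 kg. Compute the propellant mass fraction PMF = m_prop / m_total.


PMF = 170745 / 187367 = 0.911

0.911


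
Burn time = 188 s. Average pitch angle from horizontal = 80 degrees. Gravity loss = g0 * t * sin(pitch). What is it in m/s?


GL = 9.81 * 188 * sin(80 deg) = 1816 m/s

1816 m/s


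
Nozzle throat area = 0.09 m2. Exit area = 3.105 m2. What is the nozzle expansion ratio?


AR = 3.105 / 0.09 = 34.5

34.5


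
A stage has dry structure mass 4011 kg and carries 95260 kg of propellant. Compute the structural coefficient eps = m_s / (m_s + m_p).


eps = 4011 / (4011 + 95260) = 0.0404

0.0404


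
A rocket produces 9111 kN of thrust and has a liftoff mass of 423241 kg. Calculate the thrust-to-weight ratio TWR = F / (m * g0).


TWR = 9111000 / (423241 * 9.81) = 2.19

2.19


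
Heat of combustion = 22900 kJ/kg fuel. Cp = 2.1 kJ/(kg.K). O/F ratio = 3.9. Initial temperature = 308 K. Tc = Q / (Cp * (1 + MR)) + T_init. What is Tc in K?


Tc = 22900 / (2.1 * (1 + 3.9)) + 308 = 2533 K

2533 K


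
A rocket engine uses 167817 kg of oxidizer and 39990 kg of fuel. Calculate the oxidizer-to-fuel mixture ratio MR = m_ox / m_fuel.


MR = 167817 / 39990 = 4.2

4.2


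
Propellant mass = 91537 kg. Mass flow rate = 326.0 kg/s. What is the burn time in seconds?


tb = 91537 / 326.0 = 280.8 s

280.8 s


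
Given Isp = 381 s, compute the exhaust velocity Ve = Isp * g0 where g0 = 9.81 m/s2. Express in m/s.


Ve = Isp * g0 = 381 * 9.81 = 3737.6 m/s

3737.6 m/s


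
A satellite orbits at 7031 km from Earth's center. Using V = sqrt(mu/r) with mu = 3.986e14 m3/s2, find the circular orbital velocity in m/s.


V = sqrt(3.986e14 / 7031000) = 7529 m/s

7529 m/s


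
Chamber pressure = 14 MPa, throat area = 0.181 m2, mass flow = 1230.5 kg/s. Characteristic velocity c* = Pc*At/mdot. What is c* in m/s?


c* = 14e6 * 0.181 / 1230.5 = 2059 m/s

2059 m/s


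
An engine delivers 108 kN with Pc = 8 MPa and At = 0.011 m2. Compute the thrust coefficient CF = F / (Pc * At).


CF = 108000 / (8e6 * 0.011) = 1.23

1.23


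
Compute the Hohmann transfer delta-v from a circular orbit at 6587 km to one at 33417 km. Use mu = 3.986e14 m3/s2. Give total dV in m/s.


V1 = sqrt(mu/r1) = 7779.02 m/s
dV1 = V1*(sqrt(2*r2/(r1+r2)) - 1) = 2275.74 m/s
V2 = sqrt(mu/r2) = 3453.7 m/s
dV2 = V2*(1 - sqrt(2*r1/(r1+r2))) = 1471.76 m/s
Total dV = 3747 m/s

3747 m/s


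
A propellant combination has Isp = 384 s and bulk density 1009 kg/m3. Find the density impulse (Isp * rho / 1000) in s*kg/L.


rho*Isp = 384 * 1009 / 1000 = 387 s*kg/L

387 s*kg/L


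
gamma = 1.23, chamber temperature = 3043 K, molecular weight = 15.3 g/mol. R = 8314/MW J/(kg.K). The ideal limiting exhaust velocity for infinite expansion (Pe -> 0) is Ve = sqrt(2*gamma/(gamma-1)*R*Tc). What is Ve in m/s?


R = 8314 / 15.3 = 543.4 J/(kg.K)
Ve = sqrt(2 * 1.23 / (1.23 - 1) * 543.4 * 3043) = 4205 m/s

4205 m/s


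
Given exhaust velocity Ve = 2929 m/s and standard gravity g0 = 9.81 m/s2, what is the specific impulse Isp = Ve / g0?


Isp = Ve / g0 = 2929 / 9.81 = 298.6 s

298.6 s


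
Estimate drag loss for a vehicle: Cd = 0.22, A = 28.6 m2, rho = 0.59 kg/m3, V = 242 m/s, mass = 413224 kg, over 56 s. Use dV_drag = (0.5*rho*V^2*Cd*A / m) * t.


D = 0.5 * 0.59 * 242^2 * 0.22 * 28.6 = 108702.98 N
a = 108702.98 / 413224 = 0.2631 m/s2
dV = 0.2631 * 56 = 14.7 m/s

14.7 m/s


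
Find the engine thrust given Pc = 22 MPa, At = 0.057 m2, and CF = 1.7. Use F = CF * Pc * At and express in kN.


F = 1.7 * 22e6 * 0.057 = 2.1318e+06 N = 2131.8 kN

2131.8 kN


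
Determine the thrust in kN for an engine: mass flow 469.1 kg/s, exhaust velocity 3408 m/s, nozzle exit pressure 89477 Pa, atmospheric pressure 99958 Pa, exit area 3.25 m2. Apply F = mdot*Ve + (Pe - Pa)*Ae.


F = 469.1 * 3408 + (89477 - 99958) * 3.25 = 1.5646e+06 N = 1564.6 kN

1564.6 kN


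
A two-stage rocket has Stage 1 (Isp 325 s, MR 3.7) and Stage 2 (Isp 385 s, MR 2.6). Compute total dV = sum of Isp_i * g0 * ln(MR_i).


dV1 = 325 * 9.81 * ln(3.7) = 4171.3 m/s
dV2 = 385 * 9.81 * ln(2.6) = 3608.8 m/s
Total dV = 4171.3 + 3608.8 = 7780.1 m/s ~ 7780 m/s

7780 m/s


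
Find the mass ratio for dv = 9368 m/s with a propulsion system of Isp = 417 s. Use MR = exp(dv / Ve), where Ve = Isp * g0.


Ve = 417 * 9.81 = 4090.77 m/s
MR = exp(9368 / 4090.77) = 9.875

9.875


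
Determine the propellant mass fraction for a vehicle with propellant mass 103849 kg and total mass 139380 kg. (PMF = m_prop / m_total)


PMF = 103849 / 139380 = 0.745

0.745


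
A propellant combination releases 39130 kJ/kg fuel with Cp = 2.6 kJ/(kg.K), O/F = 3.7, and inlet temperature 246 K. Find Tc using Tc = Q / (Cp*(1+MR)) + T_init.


Tc = 39130 / (2.6 * (1 + 3.7)) + 246 = 3448 K

3448 K


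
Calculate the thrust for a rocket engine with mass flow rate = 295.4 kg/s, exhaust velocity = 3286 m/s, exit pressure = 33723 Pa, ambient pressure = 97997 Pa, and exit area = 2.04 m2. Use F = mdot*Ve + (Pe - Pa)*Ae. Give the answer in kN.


F = 295.4 * 3286 + (33723 - 97997) * 2.04 = 839565.0 N = 839.6 kN

839.6 kN


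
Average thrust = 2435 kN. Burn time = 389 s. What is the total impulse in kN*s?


It = 2435 * 389 = 947215 kN*s

947215 kN*s


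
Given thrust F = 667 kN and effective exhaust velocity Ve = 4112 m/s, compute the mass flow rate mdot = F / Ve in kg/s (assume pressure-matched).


mdot = F / Ve = 667000 / 4112 = 162.2 kg/s

162.2 kg/s


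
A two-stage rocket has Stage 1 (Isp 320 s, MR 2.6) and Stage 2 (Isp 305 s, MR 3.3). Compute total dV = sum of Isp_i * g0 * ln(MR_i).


dV1 = 320 * 9.81 * ln(2.6) = 2999.5 m/s
dV2 = 305 * 9.81 * ln(3.3) = 3572.3 m/s
Total dV = 2999.5 + 3572.3 = 6571.8 m/s ~ 6572 m/s

6572 m/s


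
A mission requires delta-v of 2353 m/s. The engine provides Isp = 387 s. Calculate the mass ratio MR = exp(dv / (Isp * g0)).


Ve = 387 * 9.81 = 3796.47 m/s
MR = exp(2353 / 3796.47) = 1.859

1.859


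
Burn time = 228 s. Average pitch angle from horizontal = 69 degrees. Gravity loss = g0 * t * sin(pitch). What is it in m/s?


GL = 9.81 * 228 * sin(69 deg) = 2088 m/s

2088 m/s


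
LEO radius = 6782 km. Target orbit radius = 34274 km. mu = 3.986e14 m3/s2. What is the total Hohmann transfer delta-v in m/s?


V1 = sqrt(mu/r1) = 7666.37 m/s
dV1 = V1*(sqrt(2*r2/(r1+r2)) - 1) = 2239.64 m/s
V2 = sqrt(mu/r2) = 3410.25 m/s
dV2 = V2*(1 - sqrt(2*r1/(r1+r2))) = 1450.09 m/s
Total dV = 3690 m/s

3690 m/s


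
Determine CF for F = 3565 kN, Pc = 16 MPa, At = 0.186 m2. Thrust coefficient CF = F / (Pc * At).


CF = 3565000 / (16e6 * 0.186) = 1.2

1.2


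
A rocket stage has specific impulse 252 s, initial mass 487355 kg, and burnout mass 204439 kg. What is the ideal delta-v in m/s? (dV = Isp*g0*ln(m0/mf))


Ve = 252 * 9.81 = 2472.12 m/s
dV = 2472.12 * ln(487355/204439) = 2148 m/s

2148 m/s


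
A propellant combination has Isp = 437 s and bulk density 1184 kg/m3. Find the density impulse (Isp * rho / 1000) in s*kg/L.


rho*Isp = 437 * 1184 / 1000 = 517 s*kg/L

517 s*kg/L


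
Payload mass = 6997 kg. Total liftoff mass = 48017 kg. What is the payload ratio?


PR = 6997 / 48017 = 0.1457

0.1457


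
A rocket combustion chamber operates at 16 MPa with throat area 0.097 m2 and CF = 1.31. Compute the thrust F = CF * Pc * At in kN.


F = 1.31 * 16e6 * 0.097 = 2.0331e+06 N = 2033.1 kN

2033.1 kN


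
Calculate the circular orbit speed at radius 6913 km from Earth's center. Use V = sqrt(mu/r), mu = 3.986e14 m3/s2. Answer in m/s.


V = sqrt(3.986e14 / 6913000) = 7593 m/s

7593 m/s


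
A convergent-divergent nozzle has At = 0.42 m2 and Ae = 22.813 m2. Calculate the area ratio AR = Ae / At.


AR = 22.813 / 0.42 = 54.3

54.3


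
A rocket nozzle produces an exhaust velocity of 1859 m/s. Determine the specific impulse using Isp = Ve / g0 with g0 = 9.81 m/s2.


Isp = Ve / g0 = 1859 / 9.81 = 189.5 s

189.5 s


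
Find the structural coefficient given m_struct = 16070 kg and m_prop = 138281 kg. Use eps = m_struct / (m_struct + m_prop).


eps = 16070 / (16070 + 138281) = 0.1041

0.1041


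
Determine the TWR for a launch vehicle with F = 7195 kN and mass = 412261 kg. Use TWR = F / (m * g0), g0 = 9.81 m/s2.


TWR = 7195000 / (412261 * 9.81) = 1.78

1.78


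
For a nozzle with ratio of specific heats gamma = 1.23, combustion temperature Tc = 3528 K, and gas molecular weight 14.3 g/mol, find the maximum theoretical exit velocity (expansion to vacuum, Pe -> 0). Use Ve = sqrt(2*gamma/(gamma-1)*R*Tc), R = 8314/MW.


R = 8314 / 14.3 = 581.4 J/(kg.K)
Ve = sqrt(2 * 1.23 / (1.23 - 1) * 581.4 * 3528) = 4684 m/s

4684 m/s


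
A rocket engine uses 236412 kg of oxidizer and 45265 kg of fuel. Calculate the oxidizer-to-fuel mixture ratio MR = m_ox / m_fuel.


MR = 236412 / 45265 = 5.22

5.22


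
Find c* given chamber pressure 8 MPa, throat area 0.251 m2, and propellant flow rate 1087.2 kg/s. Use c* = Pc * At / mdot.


c* = 8e6 * 0.251 / 1087.2 = 1847 m/s

1847 m/s


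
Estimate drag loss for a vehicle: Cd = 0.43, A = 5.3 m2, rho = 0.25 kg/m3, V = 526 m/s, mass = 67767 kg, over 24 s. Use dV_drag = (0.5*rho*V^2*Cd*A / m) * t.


D = 0.5 * 0.25 * 526^2 * 0.43 * 5.3 = 78818.08 N
a = 78818.08 / 67767 = 1.1631 m/s2
dV = 1.1631 * 24 = 27.9 m/s

27.9 m/s


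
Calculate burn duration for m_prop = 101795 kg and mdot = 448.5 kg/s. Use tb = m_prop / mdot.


tb = 101795 / 448.5 = 227.0 s

227.0 s


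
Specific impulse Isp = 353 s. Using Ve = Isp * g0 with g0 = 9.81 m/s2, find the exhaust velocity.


Ve = Isp * g0 = 353 * 9.81 = 3462.9 m/s

3462.9 m/s


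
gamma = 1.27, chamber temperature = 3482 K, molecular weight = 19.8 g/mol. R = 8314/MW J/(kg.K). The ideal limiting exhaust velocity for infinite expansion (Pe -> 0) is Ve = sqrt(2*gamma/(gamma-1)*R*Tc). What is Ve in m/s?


R = 8314 / 19.8 = 419.9 J/(kg.K)
Ve = sqrt(2 * 1.27 / (1.27 - 1) * 419.9 * 3482) = 3709 m/s

3709 m/s


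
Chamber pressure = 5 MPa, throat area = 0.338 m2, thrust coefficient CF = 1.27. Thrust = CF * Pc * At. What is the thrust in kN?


F = 1.27 * 5e6 * 0.338 = 2.1463e+06 N = 2146.3 kN

2146.3 kN


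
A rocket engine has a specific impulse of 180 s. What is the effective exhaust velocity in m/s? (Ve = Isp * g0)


Ve = Isp * g0 = 180 * 9.81 = 1765.8 m/s

1765.8 m/s


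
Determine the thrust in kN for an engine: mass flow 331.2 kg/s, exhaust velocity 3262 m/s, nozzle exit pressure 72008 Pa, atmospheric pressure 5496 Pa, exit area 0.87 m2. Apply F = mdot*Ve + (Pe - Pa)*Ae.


F = 331.2 * 3262 + (72008 - 5496) * 0.87 = 1.1382e+06 N = 1138.2 kN

1138.2 kN


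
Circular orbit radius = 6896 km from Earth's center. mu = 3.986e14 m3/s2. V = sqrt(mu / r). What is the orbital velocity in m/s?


V = sqrt(3.986e14 / 6896000) = 7603 m/s

7603 m/s


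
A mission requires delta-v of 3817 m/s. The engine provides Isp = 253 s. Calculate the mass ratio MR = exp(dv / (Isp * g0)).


Ve = 253 * 9.81 = 2481.93 m/s
MR = exp(3817 / 2481.93) = 4.655

4.655


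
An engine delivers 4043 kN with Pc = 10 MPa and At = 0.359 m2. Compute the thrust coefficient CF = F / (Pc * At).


CF = 4043000 / (10e6 * 0.359) = 1.13

1.13


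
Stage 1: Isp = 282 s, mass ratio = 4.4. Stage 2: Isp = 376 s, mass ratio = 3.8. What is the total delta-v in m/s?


dV1 = 282 * 9.81 * ln(4.4) = 4098.7 m/s
dV2 = 376 * 9.81 * ln(3.8) = 4924.2 m/s
Total dV = 4098.7 + 4924.2 = 9022.9 m/s ~ 9023 m/s

9023 m/s


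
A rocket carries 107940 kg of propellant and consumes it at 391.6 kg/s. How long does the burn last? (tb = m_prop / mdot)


tb = 107940 / 391.6 = 275.6 s

275.6 s


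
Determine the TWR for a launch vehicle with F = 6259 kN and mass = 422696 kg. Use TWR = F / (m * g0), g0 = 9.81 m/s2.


TWR = 6259000 / (422696 * 9.81) = 1.51

1.51


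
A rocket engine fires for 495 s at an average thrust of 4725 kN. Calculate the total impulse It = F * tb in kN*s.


It = 4725 * 495 = 2338875 kN*s

2338875 kN*s


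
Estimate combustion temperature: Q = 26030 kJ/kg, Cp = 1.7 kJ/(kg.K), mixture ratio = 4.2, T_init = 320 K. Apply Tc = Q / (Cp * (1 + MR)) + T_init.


Tc = 26030 / (1.7 * (1 + 4.2)) + 320 = 3265 K

3265 K


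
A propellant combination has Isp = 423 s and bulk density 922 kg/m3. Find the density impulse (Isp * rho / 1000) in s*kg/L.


rho*Isp = 423 * 922 / 1000 = 390 s*kg/L

390 s*kg/L


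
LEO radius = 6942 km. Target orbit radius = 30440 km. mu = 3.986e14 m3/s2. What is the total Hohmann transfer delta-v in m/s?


V1 = sqrt(mu/r1) = 7577.51 m/s
dV1 = V1*(sqrt(2*r2/(r1+r2)) - 1) = 2092.62 m/s
V2 = sqrt(mu/r2) = 3618.65 m/s
dV2 = V2*(1 - sqrt(2*r1/(r1+r2))) = 1413.32 m/s
Total dV = 3506 m/s

3506 m/s


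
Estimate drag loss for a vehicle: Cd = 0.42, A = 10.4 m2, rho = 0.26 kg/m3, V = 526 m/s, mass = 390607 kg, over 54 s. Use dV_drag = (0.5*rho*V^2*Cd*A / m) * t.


D = 0.5 * 0.26 * 526^2 * 0.42 * 10.4 = 157107.7 N
a = 157107.7 / 390607 = 0.4022 m/s2
dV = 0.4022 * 54 = 21.7 m/s

21.7 m/s


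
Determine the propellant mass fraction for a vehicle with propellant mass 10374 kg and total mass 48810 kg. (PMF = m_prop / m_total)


PMF = 10374 / 48810 = 0.213

0.213


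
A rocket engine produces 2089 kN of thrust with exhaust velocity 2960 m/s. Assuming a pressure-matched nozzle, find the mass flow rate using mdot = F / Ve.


mdot = F / Ve = 2089000 / 2960 = 705.7 kg/s

705.7 kg/s


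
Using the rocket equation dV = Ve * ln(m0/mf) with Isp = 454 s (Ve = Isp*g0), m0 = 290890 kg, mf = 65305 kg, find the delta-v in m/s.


Ve = 454 * 9.81 = 4453.74 m/s
dV = 4453.74 * ln(290890/65305) = 6653 m/s

6653 m/s


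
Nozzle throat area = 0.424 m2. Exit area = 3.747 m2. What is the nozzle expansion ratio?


AR = 3.747 / 0.424 = 8.8

8.8


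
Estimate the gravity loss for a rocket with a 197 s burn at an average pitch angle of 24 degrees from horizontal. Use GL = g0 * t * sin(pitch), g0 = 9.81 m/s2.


GL = 9.81 * 197 * sin(24 deg) = 786 m/s

786 m/s


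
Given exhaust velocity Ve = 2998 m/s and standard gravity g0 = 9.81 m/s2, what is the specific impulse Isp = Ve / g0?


Isp = Ve / g0 = 2998 / 9.81 = 305.6 s

305.6 s


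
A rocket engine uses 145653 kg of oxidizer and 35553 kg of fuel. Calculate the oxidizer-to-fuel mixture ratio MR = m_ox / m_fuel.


MR = 145653 / 35553 = 4.1

4.1


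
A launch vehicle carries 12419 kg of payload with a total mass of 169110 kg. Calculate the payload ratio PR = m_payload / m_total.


PR = 12419 / 169110 = 0.0734

0.0734


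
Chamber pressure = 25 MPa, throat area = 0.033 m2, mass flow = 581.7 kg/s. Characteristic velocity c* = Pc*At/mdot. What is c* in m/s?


c* = 25e6 * 0.033 / 581.7 = 1418 m/s

1418 m/s


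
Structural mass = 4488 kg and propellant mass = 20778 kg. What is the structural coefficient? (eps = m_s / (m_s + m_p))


eps = 4488 / (4488 + 20778) = 0.1776

0.1776


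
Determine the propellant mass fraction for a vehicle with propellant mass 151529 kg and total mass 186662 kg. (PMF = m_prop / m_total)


PMF = 151529 / 186662 = 0.812

0.812


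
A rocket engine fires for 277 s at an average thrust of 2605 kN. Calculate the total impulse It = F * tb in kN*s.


It = 2605 * 277 = 721585 kN*s

721585 kN*s


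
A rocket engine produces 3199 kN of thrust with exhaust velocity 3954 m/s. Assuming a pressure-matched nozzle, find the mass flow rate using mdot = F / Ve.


mdot = F / Ve = 3199000 / 3954 = 809.1 kg/s

809.1 kg/s


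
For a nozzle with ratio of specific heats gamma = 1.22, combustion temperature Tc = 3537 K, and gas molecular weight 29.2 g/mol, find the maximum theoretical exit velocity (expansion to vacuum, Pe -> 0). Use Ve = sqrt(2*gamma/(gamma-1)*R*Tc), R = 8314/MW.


R = 8314 / 29.2 = 284.73 J/(kg.K)
Ve = sqrt(2 * 1.22 / (1.22 - 1) * 284.73 * 3537) = 3342 m/s

3342 m/s


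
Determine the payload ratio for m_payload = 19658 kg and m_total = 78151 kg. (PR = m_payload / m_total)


PR = 19658 / 78151 = 0.2515

0.2515


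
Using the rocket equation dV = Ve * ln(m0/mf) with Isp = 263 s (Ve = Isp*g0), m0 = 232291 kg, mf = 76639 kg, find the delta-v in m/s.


Ve = 263 * 9.81 = 2580.03 m/s
dV = 2580.03 * ln(232291/76639) = 2861 m/s

2861 m/s


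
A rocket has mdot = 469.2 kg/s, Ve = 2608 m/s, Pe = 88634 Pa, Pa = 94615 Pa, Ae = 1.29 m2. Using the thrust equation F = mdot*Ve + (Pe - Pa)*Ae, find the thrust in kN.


F = 469.2 * 2608 + (88634 - 94615) * 1.29 = 1.2160e+06 N = 1216.0 kN

1216.0 kN


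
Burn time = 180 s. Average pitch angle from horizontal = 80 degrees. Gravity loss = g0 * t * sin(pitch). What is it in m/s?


GL = 9.81 * 180 * sin(80 deg) = 1739 m/s

1739 m/s


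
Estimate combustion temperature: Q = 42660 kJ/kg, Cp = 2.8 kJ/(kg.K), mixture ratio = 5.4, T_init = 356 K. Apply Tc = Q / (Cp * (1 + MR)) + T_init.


Tc = 42660 / (2.8 * (1 + 5.4)) + 356 = 2737 K

2737 K


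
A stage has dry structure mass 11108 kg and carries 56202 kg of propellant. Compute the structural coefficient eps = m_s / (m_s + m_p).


eps = 11108 / (11108 + 56202) = 0.165

0.165


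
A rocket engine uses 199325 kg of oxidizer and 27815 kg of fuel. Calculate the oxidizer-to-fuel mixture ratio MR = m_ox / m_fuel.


MR = 199325 / 27815 = 7.17

7.17


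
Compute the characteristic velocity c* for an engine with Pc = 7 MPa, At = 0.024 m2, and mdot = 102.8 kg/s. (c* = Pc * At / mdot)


c* = 7e6 * 0.024 / 102.8 = 1634 m/s

1634 m/s


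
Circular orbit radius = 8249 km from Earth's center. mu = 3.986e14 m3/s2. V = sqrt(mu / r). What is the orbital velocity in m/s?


V = sqrt(3.986e14 / 8249000) = 6951 m/s

6951 m/s


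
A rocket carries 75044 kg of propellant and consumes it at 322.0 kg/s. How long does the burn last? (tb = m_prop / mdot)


tb = 75044 / 322.0 = 233.1 s

233.1 s


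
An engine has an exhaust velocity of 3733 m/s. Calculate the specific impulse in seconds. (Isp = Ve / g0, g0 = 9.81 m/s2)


Isp = Ve / g0 = 3733 / 9.81 = 380.5 s

380.5 s
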